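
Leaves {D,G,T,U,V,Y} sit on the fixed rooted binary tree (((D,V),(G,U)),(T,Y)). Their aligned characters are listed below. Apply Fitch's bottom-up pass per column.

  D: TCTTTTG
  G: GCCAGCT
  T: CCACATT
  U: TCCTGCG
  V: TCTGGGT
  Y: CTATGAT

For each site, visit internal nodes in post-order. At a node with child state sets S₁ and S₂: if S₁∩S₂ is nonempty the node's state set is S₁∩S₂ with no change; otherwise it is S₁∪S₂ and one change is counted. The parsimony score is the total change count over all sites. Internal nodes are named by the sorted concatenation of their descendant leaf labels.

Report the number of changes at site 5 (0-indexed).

DV@0: {T} ∩ {T} = {T} (intersection, +0)
GU@0: {G} ∪ {T} = {G,T} (union, +1)
DGUV@0: {T} ∩ {G,T} = {T} (intersection, +0)
TY@0: {C} ∩ {C} = {C} (intersection, +0)
DGTUVY@0: {T} ∪ {C} = {C,T} (union, +1)
DV@1: {C} ∩ {C} = {C} (intersection, +0)
GU@1: {C} ∩ {C} = {C} (intersection, +0)
DGUV@1: {C} ∩ {C} = {C} (intersection, +0)
TY@1: {C} ∪ {T} = {C,T} (union, +1)
DGTUVY@1: {C} ∩ {C,T} = {C} (intersection, +0)
DV@2: {T} ∩ {T} = {T} (intersection, +0)
GU@2: {C} ∩ {C} = {C} (intersection, +0)
DGUV@2: {T} ∪ {C} = {C,T} (union, +1)
TY@2: {A} ∩ {A} = {A} (intersection, +0)
DGTUVY@2: {C,T} ∪ {A} = {A,C,T} (union, +1)
DV@3: {T} ∪ {G} = {G,T} (union, +1)
GU@3: {A} ∪ {T} = {A,T} (union, +1)
DGUV@3: {G,T} ∩ {A,T} = {T} (intersection, +0)
TY@3: {C} ∪ {T} = {C,T} (union, +1)
DGTUVY@3: {T} ∩ {C,T} = {T} (intersection, +0)
DV@4: {T} ∪ {G} = {G,T} (union, +1)
GU@4: {G} ∩ {G} = {G} (intersection, +0)
DGUV@4: {G,T} ∩ {G} = {G} (intersection, +0)
TY@4: {A} ∪ {G} = {A,G} (union, +1)
DGTUVY@4: {G} ∩ {A,G} = {G} (intersection, +0)
DV@5: {T} ∪ {G} = {G,T} (union, +1)
GU@5: {C} ∩ {C} = {C} (intersection, +0)
DGUV@5: {G,T} ∪ {C} = {C,G,T} (union, +1)
TY@5: {T} ∪ {A} = {A,T} (union, +1)
DGTUVY@5: {C,G,T} ∩ {A,T} = {T} (intersection, +0)
DV@6: {G} ∪ {T} = {G,T} (union, +1)
GU@6: {T} ∪ {G} = {G,T} (union, +1)
DGUV@6: {G,T} ∩ {G,T} = {G,T} (intersection, +0)
TY@6: {T} ∩ {T} = {T} (intersection, +0)
DGTUVY@6: {G,T} ∩ {T} = {T} (intersection, +0)
per-site changes: [2, 1, 2, 3, 2, 3, 2]; total = 15

3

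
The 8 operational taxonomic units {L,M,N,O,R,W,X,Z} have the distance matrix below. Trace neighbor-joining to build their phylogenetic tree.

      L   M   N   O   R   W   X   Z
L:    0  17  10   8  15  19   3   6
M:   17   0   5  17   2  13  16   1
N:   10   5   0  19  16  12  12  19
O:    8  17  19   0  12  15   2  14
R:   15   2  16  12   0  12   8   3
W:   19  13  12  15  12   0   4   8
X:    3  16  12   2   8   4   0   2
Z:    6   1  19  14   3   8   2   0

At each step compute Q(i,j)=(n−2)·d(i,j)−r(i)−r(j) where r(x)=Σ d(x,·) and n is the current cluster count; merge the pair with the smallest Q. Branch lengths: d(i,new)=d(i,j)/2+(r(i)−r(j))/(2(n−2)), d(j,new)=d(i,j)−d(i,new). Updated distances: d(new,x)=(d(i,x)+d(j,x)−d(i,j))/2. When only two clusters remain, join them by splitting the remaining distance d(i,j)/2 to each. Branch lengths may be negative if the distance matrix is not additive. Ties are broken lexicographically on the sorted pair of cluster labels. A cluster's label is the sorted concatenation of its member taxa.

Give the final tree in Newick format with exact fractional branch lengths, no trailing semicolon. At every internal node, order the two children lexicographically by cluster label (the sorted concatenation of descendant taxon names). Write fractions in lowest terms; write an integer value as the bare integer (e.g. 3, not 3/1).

(((((L:71/20,O:89/20):25/32,X:-73/32):233/64,W:359/64):81/64,((M:2/3,N:13/3):63/16,R:41/16):97/64):31/128,Z:31/128)

iteration 1: select M,N (d=5, Q=-134); attach at lengths (2/3, 13/3); label the merged cluster MN
  updated: d(L,MN)=11, d(MN,O)=31/2, d(MN,R)=13/2, d(MN,W)=10, d(MN,X)=23/2, d(MN,Z)=15/2
iteration 2: select L,O (d=8, Q=-177/2); attach at lengths (71/20, 89/20); label the merged cluster LO
  updated: d(LO,MN)=37/4, d(LO,R)=19/2, d(LO,W)=13, d(LO,X)=-3/2, d(LO,Z)=6
iteration 3: select LO,X (d=-3/2, Q=-265/4); attach at lengths (25/32, -73/32); label the merged cluster LOX
  updated: d(LOX,MN)=89/8, d(LOX,R)=19/2, d(LOX,W)=37/4, d(LOX,Z)=19/4
iteration 4: select MN,R (d=13/2, Q=-373/8); attach at lengths (63/16, 41/16); label the merged cluster MNR
  updated: d(LOX,MNR)=113/16, d(MNR,W)=31/4, d(MNR,Z)=2
iteration 5: select LOX,W (d=37/4, Q=-441/16); attach at lengths (233/64, 359/64); label the merged cluster LOWX
  updated: d(LOWX,MNR)=89/32, d(LOWX,Z)=7/4
iteration 6: select LOWX,MNR (d=89/32, Q=-209/32); attach at lengths (81/64, 97/64); label the merged cluster LMNORWX
  updated: d(LMNORWX,Z)=31/64
iteration 7: select LMNORWX,Z (d=31/64); attach at lengths (31/128, 31/128); label the merged cluster LMNORWXZ
final tree: (((((L:71/20,O:89/20):25/32,X:-73/32):233/64,W:359/64):81/64,((M:2/3,N:13/3):63/16,R:41/16):97/64):31/128,Z:31/128)
total length: 1953/64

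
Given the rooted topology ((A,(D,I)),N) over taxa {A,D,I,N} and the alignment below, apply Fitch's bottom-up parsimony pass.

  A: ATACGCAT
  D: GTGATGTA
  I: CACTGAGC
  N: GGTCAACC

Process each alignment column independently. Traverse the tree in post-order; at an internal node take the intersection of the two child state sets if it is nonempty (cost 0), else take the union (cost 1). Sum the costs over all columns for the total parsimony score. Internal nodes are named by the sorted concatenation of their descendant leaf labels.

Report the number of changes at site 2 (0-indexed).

3

[col 0] DI: children D:{G}, I:{C} ∪→ {C,G}; cost 1
[col 0] ADI: children A:{A}, DI:{C,G} ∪→ {A,C,G}; cost 1
[col 0] ADIN: children ADI:{A,C,G}, N:{G} ∩→ {G}; cost 0
[col 1] DI: children D:{T}, I:{A} ∪→ {A,T}; cost 1
[col 1] ADI: children A:{T}, DI:{A,T} ∩→ {T}; cost 0
[col 1] ADIN: children ADI:{T}, N:{G} ∪→ {G,T}; cost 1
[col 2] DI: children D:{G}, I:{C} ∪→ {C,G}; cost 1
[col 2] ADI: children A:{A}, DI:{C,G} ∪→ {A,C,G}; cost 1
[col 2] ADIN: children ADI:{A,C,G}, N:{T} ∪→ {A,C,G,T}; cost 1
[col 3] DI: children D:{A}, I:{T} ∪→ {A,T}; cost 1
[col 3] ADI: children A:{C}, DI:{A,T} ∪→ {A,C,T}; cost 1
[col 3] ADIN: children ADI:{A,C,T}, N:{C} ∩→ {C}; cost 0
[col 4] DI: children D:{T}, I:{G} ∪→ {G,T}; cost 1
[col 4] ADI: children A:{G}, DI:{G,T} ∩→ {G}; cost 0
[col 4] ADIN: children ADI:{G}, N:{A} ∪→ {A,G}; cost 1
[col 5] DI: children D:{G}, I:{A} ∪→ {A,G}; cost 1
[col 5] ADI: children A:{C}, DI:{A,G} ∪→ {A,C,G}; cost 1
[col 5] ADIN: children ADI:{A,C,G}, N:{A} ∩→ {A}; cost 0
[col 6] DI: children D:{T}, I:{G} ∪→ {G,T}; cost 1
[col 6] ADI: children A:{A}, DI:{G,T} ∪→ {A,G,T}; cost 1
[col 6] ADIN: children ADI:{A,G,T}, N:{C} ∪→ {A,C,G,T}; cost 1
[col 7] DI: children D:{A}, I:{C} ∪→ {A,C}; cost 1
[col 7] ADI: children A:{T}, DI:{A,C} ∪→ {A,C,T}; cost 1
[col 7] ADIN: children ADI:{A,C,T}, N:{C} ∩→ {C}; cost 0
per-site changes: [2, 2, 3, 2, 2, 2, 3, 2]; total = 18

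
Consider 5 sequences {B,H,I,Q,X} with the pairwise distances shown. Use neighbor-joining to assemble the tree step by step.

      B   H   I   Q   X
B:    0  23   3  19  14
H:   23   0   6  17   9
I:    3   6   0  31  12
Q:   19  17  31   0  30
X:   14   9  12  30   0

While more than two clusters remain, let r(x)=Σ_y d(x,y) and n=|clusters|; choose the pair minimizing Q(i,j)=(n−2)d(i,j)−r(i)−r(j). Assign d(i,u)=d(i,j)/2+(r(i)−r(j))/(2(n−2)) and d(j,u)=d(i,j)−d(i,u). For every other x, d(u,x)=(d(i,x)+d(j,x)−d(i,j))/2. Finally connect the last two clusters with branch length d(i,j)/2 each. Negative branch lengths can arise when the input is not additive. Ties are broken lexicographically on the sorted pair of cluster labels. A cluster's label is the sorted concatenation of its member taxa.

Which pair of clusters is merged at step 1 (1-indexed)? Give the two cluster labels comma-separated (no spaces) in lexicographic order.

B,I

step 1: merge (B,I) at d=3, Q=-102; branch lengths B→8/3, I→1/3; new cluster BI
  updated: d(BI,H)=13, d(BI,Q)=47/2, d(BI,X)=23/2
step 2: merge (BI,X) at d=23/2, Q=-151/2; branch lengths BI→41/8, X→51/8; new cluster BIX
  updated: d(BIX,H)=21/4, d(BIX,Q)=21
step 3: merge (BIX,H) at d=21/4, Q=-173/4; branch lengths BIX→37/8, H→5/8; new cluster BHIX
  updated: d(BHIX,Q)=131/8
step 4: merge (BHIX,Q) at d=131/8; branch lengths BHIX→131/16, Q→131/16; new cluster BHIQX
final tree: ((((B:8/3,I:1/3):41/8,X:51/8):37/8,H:5/8):131/16,Q:131/16)
total length: 289/8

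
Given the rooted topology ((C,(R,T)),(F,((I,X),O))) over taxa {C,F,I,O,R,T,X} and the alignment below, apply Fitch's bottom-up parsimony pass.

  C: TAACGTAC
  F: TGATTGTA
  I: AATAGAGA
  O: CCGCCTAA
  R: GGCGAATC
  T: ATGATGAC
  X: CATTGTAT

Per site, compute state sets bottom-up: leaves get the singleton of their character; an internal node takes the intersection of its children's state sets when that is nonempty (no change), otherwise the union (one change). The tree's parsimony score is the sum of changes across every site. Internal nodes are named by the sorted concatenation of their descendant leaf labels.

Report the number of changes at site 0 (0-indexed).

site 0, node RT: R={G} ∪ T={A} → {A,G} (+1)
site 0, node CRT: C={T} ∪ RT={A,G} → {A,G,T} (+1)
site 0, node IX: I={A} ∪ X={C} → {A,C} (+1)
site 0, node IOX: IX={A,C} ∩ O={C} → {C} (+0)
site 0, node FIOX: F={T} ∪ IOX={C} → {C,T} (+1)
site 0, node CFIORTX: CRT={A,G,T} ∩ FIOX={C,T} → {T} (+0)
site 1, node RT: R={G} ∪ T={T} → {G,T} (+1)
site 1, node CRT: C={A} ∪ RT={G,T} → {A,G,T} (+1)
site 1, node IX: I={A} ∩ X={A} → {A} (+0)
site 1, node IOX: IX={A} ∪ O={C} → {A,C} (+1)
site 1, node FIOX: F={G} ∪ IOX={A,C} → {A,C,G} (+1)
site 1, node CFIORTX: CRT={A,G,T} ∩ FIOX={A,C,G} → {A,G} (+0)
site 2, node RT: R={C} ∪ T={G} → {C,G} (+1)
site 2, node CRT: C={A} ∪ RT={C,G} → {A,C,G} (+1)
site 2, node IX: I={T} ∩ X={T} → {T} (+0)
site 2, node IOX: IX={T} ∪ O={G} → {G,T} (+1)
site 2, node FIOX: F={A} ∪ IOX={G,T} → {A,G,T} (+1)
site 2, node CFIORTX: CRT={A,C,G} ∩ FIOX={A,G,T} → {A,G} (+0)
site 3, node RT: R={G} ∪ T={A} → {A,G} (+1)
site 3, node CRT: C={C} ∪ RT={A,G} → {A,C,G} (+1)
site 3, node IX: I={A} ∪ X={T} → {A,T} (+1)
site 3, node IOX: IX={A,T} ∪ O={C} → {A,C,T} (+1)
site 3, node FIOX: F={T} ∩ IOX={A,C,T} → {T} (+0)
site 3, node CFIORTX: CRT={A,C,G} ∪ FIOX={T} → {A,C,G,T} (+1)
site 4, node RT: R={A} ∪ T={T} → {A,T} (+1)
site 4, node CRT: C={G} ∪ RT={A,T} → {A,G,T} (+1)
site 4, node IX: I={G} ∩ X={G} → {G} (+0)
site 4, node IOX: IX={G} ∪ O={C} → {C,G} (+1)
site 4, node FIOX: F={T} ∪ IOX={C,G} → {C,G,T} (+1)
site 4, node CFIORTX: CRT={A,G,T} ∩ FIOX={C,G,T} → {G,T} (+0)
site 5, node RT: R={A} ∪ T={G} → {A,G} (+1)
site 5, node CRT: C={T} ∪ RT={A,G} → {A,G,T} (+1)
site 5, node IX: I={A} ∪ X={T} → {A,T} (+1)
site 5, node IOX: IX={A,T} ∩ O={T} → {T} (+0)
site 5, node FIOX: F={G} ∪ IOX={T} → {G,T} (+1)
site 5, node CFIORTX: CRT={A,G,T} ∩ FIOX={G,T} → {G,T} (+0)
site 6, node RT: R={T} ∪ T={A} → {A,T} (+1)
site 6, node CRT: C={A} ∩ RT={A,T} → {A} (+0)
site 6, node IX: I={G} ∪ X={A} → {A,G} (+1)
site 6, node IOX: IX={A,G} ∩ O={A} → {A} (+0)
site 6, node FIOX: F={T} ∪ IOX={A} → {A,T} (+1)
site 6, node CFIORTX: CRT={A} ∩ FIOX={A,T} → {A} (+0)
site 7, node RT: R={C} ∩ T={C} → {C} (+0)
site 7, node CRT: C={C} ∩ RT={C} → {C} (+0)
site 7, node IX: I={A} ∪ X={T} → {A,T} (+1)
site 7, node IOX: IX={A,T} ∩ O={A} → {A} (+0)
site 7, node FIOX: F={A} ∩ IOX={A} → {A} (+0)
site 7, node CFIORTX: CRT={C} ∪ FIOX={A} → {A,C} (+1)
per-site changes: [4, 4, 4, 5, 4, 4, 3, 2]; total = 30

4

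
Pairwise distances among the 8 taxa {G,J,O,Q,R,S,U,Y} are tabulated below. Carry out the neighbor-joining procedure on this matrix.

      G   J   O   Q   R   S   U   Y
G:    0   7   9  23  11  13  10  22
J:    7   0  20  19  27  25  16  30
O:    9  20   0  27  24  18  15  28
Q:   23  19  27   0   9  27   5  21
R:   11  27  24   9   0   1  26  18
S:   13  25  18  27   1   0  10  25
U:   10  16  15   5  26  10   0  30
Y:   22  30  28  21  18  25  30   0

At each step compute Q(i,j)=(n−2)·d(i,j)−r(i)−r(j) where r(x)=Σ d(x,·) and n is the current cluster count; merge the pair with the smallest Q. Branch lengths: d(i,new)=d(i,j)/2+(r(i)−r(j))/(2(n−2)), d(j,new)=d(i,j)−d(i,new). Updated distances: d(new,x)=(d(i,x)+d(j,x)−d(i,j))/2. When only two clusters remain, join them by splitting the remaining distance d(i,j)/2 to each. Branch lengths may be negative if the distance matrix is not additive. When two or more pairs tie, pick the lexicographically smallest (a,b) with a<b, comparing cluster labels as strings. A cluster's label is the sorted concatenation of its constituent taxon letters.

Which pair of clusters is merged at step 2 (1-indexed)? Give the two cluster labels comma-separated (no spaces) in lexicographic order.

iteration 1: select R,S (d=1, Q=-229); attach at lengths (1/4, 3/4); label the merged cluster RS
  updated: d(G,RS)=23/2, d(J,RS)=51/2, d(O,RS)=41/2, d(Q,RS)=35/2, d(RS,U)=35/2, d(RS,Y)=21
iteration 2: select Q,U (d=5, Q=-181); attach at lengths (22/5, 3/5); label the merged cluster QU
  updated: d(G,QU)=14, d(J,QU)=15, d(O,QU)=37/2, d(QU,RS)=15, d(QU,Y)=23
iteration 3: select RS,Y (d=21, Q=-267/2); attach at lengths (107/16, 229/16); label the merged cluster RSY
  updated: d(G,RSY)=25/4, d(J,RSY)=69/4, d(O,RSY)=55/4, d(QU,RSY)=17/2
iteration 4: select QU,RSY (d=17/2, Q=-305/4); attach at lengths (143/24, 61/24); label the merged cluster QRSUY
  updated: d(G,QRSUY)=47/8, d(J,QRSUY)=95/8, d(O,QRSUY)=95/8
iteration 5: select G,J (d=7, Q=-187/4); attach at lengths (-3/4, 31/4); label the merged cluster GJ
  updated: d(GJ,O)=11, d(GJ,QRSUY)=43/8
iteration 6: select GJ,O (d=11, Q=-113/4); attach at lengths (9/4, 35/4); label the merged cluster GJO
  updated: d(GJO,QRSUY)=25/8
iteration 7: select GJO,QRSUY (d=25/8); attach at lengths (25/16, 25/16); label the merged cluster GJOQRSUY
final tree: (((G:-3/4,J:31/4):9/4,O:35/4):25/16,((Q:22/5,U:3/5):143/24,((R:1/4,S:3/4):107/16,Y:229/16):61/24):25/16)
total length: 453/8

Q,U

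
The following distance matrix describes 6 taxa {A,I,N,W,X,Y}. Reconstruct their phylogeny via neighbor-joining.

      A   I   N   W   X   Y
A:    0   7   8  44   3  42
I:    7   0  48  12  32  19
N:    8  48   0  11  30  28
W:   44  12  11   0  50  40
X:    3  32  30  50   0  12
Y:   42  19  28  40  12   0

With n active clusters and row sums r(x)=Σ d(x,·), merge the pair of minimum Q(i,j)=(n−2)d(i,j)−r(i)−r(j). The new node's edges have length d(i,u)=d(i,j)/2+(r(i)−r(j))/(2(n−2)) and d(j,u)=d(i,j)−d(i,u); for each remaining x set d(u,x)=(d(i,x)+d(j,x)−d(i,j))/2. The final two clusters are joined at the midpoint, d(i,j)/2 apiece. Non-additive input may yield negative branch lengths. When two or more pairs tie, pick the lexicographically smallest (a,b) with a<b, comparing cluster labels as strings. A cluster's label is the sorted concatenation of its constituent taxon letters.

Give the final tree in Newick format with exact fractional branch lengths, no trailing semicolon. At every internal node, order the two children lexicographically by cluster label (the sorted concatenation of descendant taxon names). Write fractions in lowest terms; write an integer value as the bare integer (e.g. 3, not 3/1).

(((A:7/4,I:21/4):4,(N:3/2,W:19/2):15):21/4,(X:8/3,Y:28/3):21/4)

iteration 1: select N,W (d=11, Q=-238); attach at lengths (3/2, 19/2); label the merged cluster NW
  updated: d(A,NW)=41/2, d(I,NW)=49/2, d(NW,X)=69/2, d(NW,Y)=57/2
iteration 2: select X,Y (d=12, Q=-147); attach at lengths (8/3, 28/3); label the merged cluster XY
  updated: d(A,XY)=33/2, d(I,XY)=39/2, d(NW,XY)=51/2
iteration 3: select A,I (d=7, Q=-81); attach at lengths (7/4, 21/4); label the merged cluster AI
  updated: d(AI,NW)=19, d(AI,XY)=29/2
iteration 4: select AI,NW (d=19, Q=-59); attach at lengths (4, 15); label the merged cluster AINW
  updated: d(AINW,XY)=21/2
iteration 5: select AINW,XY (d=21/2); attach at lengths (21/4, 21/4); label the merged cluster AINWXY
final tree: (((A:7/4,I:21/4):4,(N:3/2,W:19/2):15):21/4,(X:8/3,Y:28/3):21/4)
total length: 119/2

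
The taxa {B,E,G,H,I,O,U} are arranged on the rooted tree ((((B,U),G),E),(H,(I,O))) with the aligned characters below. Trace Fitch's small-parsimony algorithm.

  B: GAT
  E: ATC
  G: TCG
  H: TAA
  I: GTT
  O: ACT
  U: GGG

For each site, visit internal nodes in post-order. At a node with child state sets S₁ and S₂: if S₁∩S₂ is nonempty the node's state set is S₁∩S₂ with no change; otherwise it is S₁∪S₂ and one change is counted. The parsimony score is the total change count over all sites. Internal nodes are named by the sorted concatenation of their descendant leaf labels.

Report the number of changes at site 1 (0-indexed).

5

BU@0: {G} ∩ {G} = {G} (intersection, +0)
BGU@0: {G} ∪ {T} = {G,T} (union, +1)
BEGU@0: {G,T} ∪ {A} = {A,G,T} (union, +1)
IO@0: {G} ∪ {A} = {A,G} (union, +1)
HIO@0: {T} ∪ {A,G} = {A,G,T} (union, +1)
BEGHIOU@0: {A,G,T} ∩ {A,G,T} = {A,G,T} (intersection, +0)
BU@1: {A} ∪ {G} = {A,G} (union, +1)
BGU@1: {A,G} ∪ {C} = {A,C,G} (union, +1)
BEGU@1: {A,C,G} ∪ {T} = {A,C,G,T} (union, +1)
IO@1: {T} ∪ {C} = {C,T} (union, +1)
HIO@1: {A} ∪ {C,T} = {A,C,T} (union, +1)
BEGHIOU@1: {A,C,G,T} ∩ {A,C,T} = {A,C,T} (intersection, +0)
BU@2: {T} ∪ {G} = {G,T} (union, +1)
BGU@2: {G,T} ∩ {G} = {G} (intersection, +0)
BEGU@2: {G} ∪ {C} = {C,G} (union, +1)
IO@2: {T} ∩ {T} = {T} (intersection, +0)
HIO@2: {A} ∪ {T} = {A,T} (union, +1)
BEGHIOU@2: {C,G} ∪ {A,T} = {A,C,G,T} (union, +1)
per-site changes: [4, 5, 4]; total = 13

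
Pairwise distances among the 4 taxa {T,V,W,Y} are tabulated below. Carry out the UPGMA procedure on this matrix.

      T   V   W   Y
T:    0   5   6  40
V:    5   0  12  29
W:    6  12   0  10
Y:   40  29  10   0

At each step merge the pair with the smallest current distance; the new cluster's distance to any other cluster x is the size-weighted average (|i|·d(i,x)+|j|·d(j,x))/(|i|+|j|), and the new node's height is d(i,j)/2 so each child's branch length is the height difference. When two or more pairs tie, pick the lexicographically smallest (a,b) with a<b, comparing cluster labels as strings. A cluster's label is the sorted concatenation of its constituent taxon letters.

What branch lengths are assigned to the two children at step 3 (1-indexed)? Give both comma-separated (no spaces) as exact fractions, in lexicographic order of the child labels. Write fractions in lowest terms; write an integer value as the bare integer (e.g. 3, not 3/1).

26/3,79/6

iteration 1: select T,V (d=5); attach at lengths (5/2, 5/2); label the merged cluster TV
  updated: d(TV,W)=9, d(TV,Y)=69/2
iteration 2: select TV,W (d=9); attach at lengths (2, 9/2); label the merged cluster TVW
  updated: d(TVW,Y)=79/3
iteration 3: select TVW,Y (d=79/3); attach at lengths (26/3, 79/6); label the merged cluster TVWY
final tree: (((T:5/2,V:5/2):2,W:9/2):26/3,Y:79/6)
total length: 100/3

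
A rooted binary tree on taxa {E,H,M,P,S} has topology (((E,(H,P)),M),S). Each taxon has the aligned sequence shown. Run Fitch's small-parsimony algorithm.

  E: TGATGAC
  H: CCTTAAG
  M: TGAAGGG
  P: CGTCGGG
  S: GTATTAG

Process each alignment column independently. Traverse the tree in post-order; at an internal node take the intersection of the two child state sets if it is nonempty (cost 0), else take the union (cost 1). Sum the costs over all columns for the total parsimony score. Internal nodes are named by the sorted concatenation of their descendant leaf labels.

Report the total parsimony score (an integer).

12

[col 0] HP: children H:{C}, P:{C} ∩→ {C}; cost 0
[col 0] EHP: children E:{T}, HP:{C} ∪→ {C,T}; cost 1
[col 0] EHMP: children EHP:{C,T}, M:{T} ∩→ {T}; cost 0
[col 0] EHMPS: children EHMP:{T}, S:{G} ∪→ {G,T}; cost 1
[col 1] HP: children H:{C}, P:{G} ∪→ {C,G}; cost 1
[col 1] EHP: children E:{G}, HP:{C,G} ∩→ {G}; cost 0
[col 1] EHMP: children EHP:{G}, M:{G} ∩→ {G}; cost 0
[col 1] EHMPS: children EHMP:{G}, S:{T} ∪→ {G,T}; cost 1
[col 2] HP: children H:{T}, P:{T} ∩→ {T}; cost 0
[col 2] EHP: children E:{A}, HP:{T} ∪→ {A,T}; cost 1
[col 2] EHMP: children EHP:{A,T}, M:{A} ∩→ {A}; cost 0
[col 2] EHMPS: children EHMP:{A}, S:{A} ∩→ {A}; cost 0
[col 3] HP: children H:{T}, P:{C} ∪→ {C,T}; cost 1
[col 3] EHP: children E:{T}, HP:{C,T} ∩→ {T}; cost 0
[col 3] EHMP: children EHP:{T}, M:{A} ∪→ {A,T}; cost 1
[col 3] EHMPS: children EHMP:{A,T}, S:{T} ∩→ {T}; cost 0
[col 4] HP: children H:{A}, P:{G} ∪→ {A,G}; cost 1
[col 4] EHP: children E:{G}, HP:{A,G} ∩→ {G}; cost 0
[col 4] EHMP: children EHP:{G}, M:{G} ∩→ {G}; cost 0
[col 4] EHMPS: children EHMP:{G}, S:{T} ∪→ {G,T}; cost 1
[col 5] HP: children H:{A}, P:{G} ∪→ {A,G}; cost 1
[col 5] EHP: children E:{A}, HP:{A,G} ∩→ {A}; cost 0
[col 5] EHMP: children EHP:{A}, M:{G} ∪→ {A,G}; cost 1
[col 5] EHMPS: children EHMP:{A,G}, S:{A} ∩→ {A}; cost 0
[col 6] HP: children H:{G}, P:{G} ∩→ {G}; cost 0
[col 6] EHP: children E:{C}, HP:{G} ∪→ {C,G}; cost 1
[col 6] EHMP: children EHP:{C,G}, M:{G} ∩→ {G}; cost 0
[col 6] EHMPS: children EHMP:{G}, S:{G} ∩→ {G}; cost 0
per-site changes: [2, 2, 1, 2, 2, 2, 1]; total = 12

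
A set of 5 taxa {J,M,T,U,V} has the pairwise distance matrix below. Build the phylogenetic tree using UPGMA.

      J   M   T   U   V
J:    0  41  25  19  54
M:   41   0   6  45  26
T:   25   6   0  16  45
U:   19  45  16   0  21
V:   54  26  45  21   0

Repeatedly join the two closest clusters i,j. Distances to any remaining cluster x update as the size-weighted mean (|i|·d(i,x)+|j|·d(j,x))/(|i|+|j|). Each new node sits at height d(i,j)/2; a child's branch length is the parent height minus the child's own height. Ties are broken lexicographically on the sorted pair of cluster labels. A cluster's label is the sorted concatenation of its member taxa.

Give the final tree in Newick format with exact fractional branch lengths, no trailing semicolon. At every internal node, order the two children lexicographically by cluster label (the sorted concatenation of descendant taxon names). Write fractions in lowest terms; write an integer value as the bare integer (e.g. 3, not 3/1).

(((J:19/2,U:19/2):51/8,(M:3,T:3):103/8):19/8,V:73/4)

iteration 1: select M,T (d=6); attach at lengths (3, 3); label the merged cluster MT
  updated: d(J,MT)=33, d(MT,U)=61/2, d(MT,V)=71/2
iteration 2: select J,U (d=19); attach at lengths (19/2, 19/2); label the merged cluster JU
  updated: d(JU,MT)=127/4, d(JU,V)=75/2
iteration 3: select JU,MT (d=127/4); attach at lengths (51/8, 103/8); label the merged cluster JMTU
  updated: d(JMTU,V)=73/2
iteration 4: select JMTU,V (d=73/2); attach at lengths (19/8, 73/4); label the merged cluster JMTUV
final tree: (((J:19/2,U:19/2):51/8,(M:3,T:3):103/8):19/8,V:73/4)
total length: 519/8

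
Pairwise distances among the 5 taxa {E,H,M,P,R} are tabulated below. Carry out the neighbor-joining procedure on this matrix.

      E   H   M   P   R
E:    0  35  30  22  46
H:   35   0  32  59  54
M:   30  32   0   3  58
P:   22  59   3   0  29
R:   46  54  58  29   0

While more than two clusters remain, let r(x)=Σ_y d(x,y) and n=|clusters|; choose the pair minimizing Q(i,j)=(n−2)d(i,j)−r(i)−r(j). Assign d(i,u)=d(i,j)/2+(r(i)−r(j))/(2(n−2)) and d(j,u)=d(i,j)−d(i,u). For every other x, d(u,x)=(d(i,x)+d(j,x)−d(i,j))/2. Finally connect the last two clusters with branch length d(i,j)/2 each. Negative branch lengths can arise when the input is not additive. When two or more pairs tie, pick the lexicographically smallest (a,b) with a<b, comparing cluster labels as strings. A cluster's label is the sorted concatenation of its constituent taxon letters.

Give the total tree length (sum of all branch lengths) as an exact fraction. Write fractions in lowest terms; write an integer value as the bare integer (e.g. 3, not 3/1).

1. join M+P (d=3, Q=-227) ⇒ MP; edges |M|=19/6, |P|=-1/6
  updated: d(E,MP)=49/2, d(H,MP)=44, d(MP,R)=42
2. join E+H (d=35, Q=-337/2) ⇒ EH; edges |E|=85/8, |H|=195/8
  updated: d(EH,MP)=67/4, d(EH,R)=65/2
3. join EH+MP (d=67/4, Q=-365/4) ⇒ EHMP; edges |EH|=29/8, |MP|=105/8
  updated: d(EHMP,R)=231/8
4. join EHMP+R (d=231/8) ⇒ EHMPR; edges |EHMP|=231/16, |R|=231/16
final tree: (((E:85/8,H:195/8):29/8,(M:19/6,P:-1/6):105/8):231/16,R:231/16)
total length: 669/8

669/8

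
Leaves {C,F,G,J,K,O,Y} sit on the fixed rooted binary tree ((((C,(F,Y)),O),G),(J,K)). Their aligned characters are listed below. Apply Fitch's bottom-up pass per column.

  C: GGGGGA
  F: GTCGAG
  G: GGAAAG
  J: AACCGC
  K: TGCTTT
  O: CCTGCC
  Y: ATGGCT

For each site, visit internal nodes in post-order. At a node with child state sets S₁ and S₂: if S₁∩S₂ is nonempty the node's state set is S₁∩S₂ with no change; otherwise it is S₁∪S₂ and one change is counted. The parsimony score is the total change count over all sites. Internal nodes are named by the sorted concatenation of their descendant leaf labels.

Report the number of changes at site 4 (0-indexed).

[col 0] FY: children F:{G}, Y:{A} ∪→ {A,G}; cost 1
[col 0] CFY: children C:{G}, FY:{A,G} ∩→ {G}; cost 0
[col 0] CFOY: children CFY:{G}, O:{C} ∪→ {C,G}; cost 1
[col 0] CFGOY: children CFOY:{C,G}, G:{G} ∩→ {G}; cost 0
[col 0] JK: children J:{A}, K:{T} ∪→ {A,T}; cost 1
[col 0] CFGJKOY: children CFGOY:{G}, JK:{A,T} ∪→ {A,G,T}; cost 1
[col 1] FY: children F:{T}, Y:{T} ∩→ {T}; cost 0
[col 1] CFY: children C:{G}, FY:{T} ∪→ {G,T}; cost 1
[col 1] CFOY: children CFY:{G,T}, O:{C} ∪→ {C,G,T}; cost 1
[col 1] CFGOY: children CFOY:{C,G,T}, G:{G} ∩→ {G}; cost 0
[col 1] JK: children J:{A}, K:{G} ∪→ {A,G}; cost 1
[col 1] CFGJKOY: children CFGOY:{G}, JK:{A,G} ∩→ {G}; cost 0
[col 2] FY: children F:{C}, Y:{G} ∪→ {C,G}; cost 1
[col 2] CFY: children C:{G}, FY:{C,G} ∩→ {G}; cost 0
[col 2] CFOY: children CFY:{G}, O:{T} ∪→ {G,T}; cost 1
[col 2] CFGOY: children CFOY:{G,T}, G:{A} ∪→ {A,G,T}; cost 1
[col 2] JK: children J:{C}, K:{C} ∩→ {C}; cost 0
[col 2] CFGJKOY: children CFGOY:{A,G,T}, JK:{C} ∪→ {A,C,G,T}; cost 1
[col 3] FY: children F:{G}, Y:{G} ∩→ {G}; cost 0
[col 3] CFY: children C:{G}, FY:{G} ∩→ {G}; cost 0
[col 3] CFOY: children CFY:{G}, O:{G} ∩→ {G}; cost 0
[col 3] CFGOY: children CFOY:{G}, G:{A} ∪→ {A,G}; cost 1
[col 3] JK: children J:{C}, K:{T} ∪→ {C,T}; cost 1
[col 3] CFGJKOY: children CFGOY:{A,G}, JK:{C,T} ∪→ {A,C,G,T}; cost 1
[col 4] FY: children F:{A}, Y:{C} ∪→ {A,C}; cost 1
[col 4] CFY: children C:{G}, FY:{A,C} ∪→ {A,C,G}; cost 1
[col 4] CFOY: children CFY:{A,C,G}, O:{C} ∩→ {C}; cost 0
[col 4] CFGOY: children CFOY:{C}, G:{A} ∪→ {A,C}; cost 1
[col 4] JK: children J:{G}, K:{T} ∪→ {G,T}; cost 1
[col 4] CFGJKOY: children CFGOY:{A,C}, JK:{G,T} ∪→ {A,C,G,T}; cost 1
[col 5] FY: children F:{G}, Y:{T} ∪→ {G,T}; cost 1
[col 5] CFY: children C:{A}, FY:{G,T} ∪→ {A,G,T}; cost 1
[col 5] CFOY: children CFY:{A,G,T}, O:{C} ∪→ {A,C,G,T}; cost 1
[col 5] CFGOY: children CFOY:{A,C,G,T}, G:{G} ∩→ {G}; cost 0
[col 5] JK: children J:{C}, K:{T} ∪→ {C,T}; cost 1
[col 5] CFGJKOY: children CFGOY:{G}, JK:{C,T} ∪→ {C,G,T}; cost 1
per-site changes: [4, 3, 4, 3, 5, 5]; total = 24

5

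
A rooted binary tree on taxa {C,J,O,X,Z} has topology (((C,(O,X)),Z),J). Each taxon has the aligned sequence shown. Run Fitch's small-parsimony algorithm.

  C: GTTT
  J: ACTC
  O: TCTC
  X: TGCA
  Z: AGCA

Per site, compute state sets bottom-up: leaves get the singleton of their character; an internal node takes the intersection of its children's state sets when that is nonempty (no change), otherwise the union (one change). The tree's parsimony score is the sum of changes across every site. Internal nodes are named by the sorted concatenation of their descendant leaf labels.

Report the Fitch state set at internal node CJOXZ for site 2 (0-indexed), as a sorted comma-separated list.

site 0, node OX: O={T} ∩ X={T} → {T} (+0)
site 0, node COX: C={G} ∪ OX={T} → {G,T} (+1)
site 0, node COXZ: COX={G,T} ∪ Z={A} → {A,G,T} (+1)
site 0, node CJOXZ: COXZ={A,G,T} ∩ J={A} → {A} (+0)
site 1, node OX: O={C} ∪ X={G} → {C,G} (+1)
site 1, node COX: C={T} ∪ OX={C,G} → {C,G,T} (+1)
site 1, node COXZ: COX={C,G,T} ∩ Z={G} → {G} (+0)
site 1, node CJOXZ: COXZ={G} ∪ J={C} → {C,G} (+1)
site 2, node OX: O={T} ∪ X={C} → {C,T} (+1)
site 2, node COX: C={T} ∩ OX={C,T} → {T} (+0)
site 2, node COXZ: COX={T} ∪ Z={C} → {C,T} (+1)
site 2, node CJOXZ: COXZ={C,T} ∩ J={T} → {T} (+0)
site 3, node OX: O={C} ∪ X={A} → {A,C} (+1)
site 3, node COX: C={T} ∪ OX={A,C} → {A,C,T} (+1)
site 3, node COXZ: COX={A,C,T} ∩ Z={A} → {A} (+0)
site 3, node CJOXZ: COXZ={A} ∪ J={C} → {A,C} (+1)
per-site changes: [2, 3, 2, 3]; total = 10

T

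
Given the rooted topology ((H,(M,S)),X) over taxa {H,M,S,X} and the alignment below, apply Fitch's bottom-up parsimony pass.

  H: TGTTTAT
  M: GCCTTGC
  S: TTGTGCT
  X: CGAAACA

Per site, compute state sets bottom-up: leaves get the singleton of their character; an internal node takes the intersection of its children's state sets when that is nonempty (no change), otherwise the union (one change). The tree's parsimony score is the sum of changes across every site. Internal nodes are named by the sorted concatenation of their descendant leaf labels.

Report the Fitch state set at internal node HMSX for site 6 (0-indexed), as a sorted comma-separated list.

site 0, node MS: M={G} ∪ S={T} → {G,T} (+1)
site 0, node HMS: H={T} ∩ MS={G,T} → {T} (+0)
site 0, node HMSX: HMS={T} ∪ X={C} → {C,T} (+1)
site 1, node MS: M={C} ∪ S={T} → {C,T} (+1)
site 1, node HMS: H={G} ∪ MS={C,T} → {C,G,T} (+1)
site 1, node HMSX: HMS={C,G,T} ∩ X={G} → {G} (+0)
site 2, node MS: M={C} ∪ S={G} → {C,G} (+1)
site 2, node HMS: H={T} ∪ MS={C,G} → {C,G,T} (+1)
site 2, node HMSX: HMS={C,G,T} ∪ X={A} → {A,C,G,T} (+1)
site 3, node MS: M={T} ∩ S={T} → {T} (+0)
site 3, node HMS: H={T} ∩ MS={T} → {T} (+0)
site 3, node HMSX: HMS={T} ∪ X={A} → {A,T} (+1)
site 4, node MS: M={T} ∪ S={G} → {G,T} (+1)
site 4, node HMS: H={T} ∩ MS={G,T} → {T} (+0)
site 4, node HMSX: HMS={T} ∪ X={A} → {A,T} (+1)
site 5, node MS: M={G} ∪ S={C} → {C,G} (+1)
site 5, node HMS: H={A} ∪ MS={C,G} → {A,C,G} (+1)
site 5, node HMSX: HMS={A,C,G} ∩ X={C} → {C} (+0)
site 6, node MS: M={C} ∪ S={T} → {C,T} (+1)
site 6, node HMS: H={T} ∩ MS={C,T} → {T} (+0)
site 6, node HMSX: HMS={T} ∪ X={A} → {A,T} (+1)
per-site changes: [2, 2, 3, 1, 2, 2, 2]; total = 14

A,T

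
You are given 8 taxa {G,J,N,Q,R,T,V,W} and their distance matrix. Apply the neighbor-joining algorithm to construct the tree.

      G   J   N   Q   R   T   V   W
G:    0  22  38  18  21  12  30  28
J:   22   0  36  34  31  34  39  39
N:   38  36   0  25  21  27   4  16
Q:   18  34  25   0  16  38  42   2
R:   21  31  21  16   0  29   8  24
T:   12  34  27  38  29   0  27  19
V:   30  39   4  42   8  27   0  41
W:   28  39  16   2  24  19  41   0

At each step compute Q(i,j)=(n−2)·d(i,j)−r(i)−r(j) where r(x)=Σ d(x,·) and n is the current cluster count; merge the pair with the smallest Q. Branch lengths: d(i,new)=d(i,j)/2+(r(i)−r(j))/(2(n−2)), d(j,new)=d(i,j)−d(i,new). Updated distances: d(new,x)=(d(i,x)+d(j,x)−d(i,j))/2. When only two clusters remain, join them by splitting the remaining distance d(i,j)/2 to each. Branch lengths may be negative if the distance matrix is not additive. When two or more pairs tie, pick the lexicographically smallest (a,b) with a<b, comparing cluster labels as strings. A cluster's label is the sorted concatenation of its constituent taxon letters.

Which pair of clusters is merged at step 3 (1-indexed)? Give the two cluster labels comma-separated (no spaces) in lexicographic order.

NV,R

iteration 1: select N,V (d=4, Q=-334); attach at lengths (0, 4); label the merged cluster NV
  updated: d(G,NV)=32, d(J,NV)=71/2, d(NV,Q)=63/2, d(NV,R)=25/2, d(NV,T)=25, d(NV,W)=53/2
iteration 2: select Q,W (d=2, Q=-268); attach at lengths (11/10, 9/10); label the merged cluster QW
  updated: d(G,QW)=22, d(J,QW)=71/2, d(NV,QW)=28, d(QW,R)=19, d(QW,T)=55/2
iteration 3: select NV,R (d=25/2, Q=-391/2); attach at lengths (141/16, 59/16); label the merged cluster NRV
  updated: d(G,NRV)=81/4, d(J,NRV)=27, d(NRV,QW)=69/4, d(NRV,T)=83/4
iteration 4: select NRV,QW (d=69/4, Q=-543/4); attach at lengths (139/24, 275/24); label the merged cluster NQRVW
  updated: d(G,NQRVW)=25/2, d(J,NQRVW)=181/8, d(NQRVW,T)=31/2
iteration 5: select G,T (d=12, Q=-84); attach at lengths (9/4, 39/4); label the merged cluster GT
  updated: d(GT,J)=22, d(GT,NQRVW)=8
iteration 6: select GT,J (d=22, Q=-421/8); attach at lengths (59/16, 293/16); label the merged cluster GJT
  updated: d(GJT,NQRVW)=69/16
iteration 7: select GJT,NQRVW (d=69/16); attach at lengths (69/32, 69/32); label the merged cluster GJNQRTVW
final tree: (((G:9/4,T:39/4):59/16,J:293/16):69/32,(((N:0,V:4):141/16,R:59/16):139/24,(Q:11/10,W:9/10):275/24):69/32)
total length: 1185/16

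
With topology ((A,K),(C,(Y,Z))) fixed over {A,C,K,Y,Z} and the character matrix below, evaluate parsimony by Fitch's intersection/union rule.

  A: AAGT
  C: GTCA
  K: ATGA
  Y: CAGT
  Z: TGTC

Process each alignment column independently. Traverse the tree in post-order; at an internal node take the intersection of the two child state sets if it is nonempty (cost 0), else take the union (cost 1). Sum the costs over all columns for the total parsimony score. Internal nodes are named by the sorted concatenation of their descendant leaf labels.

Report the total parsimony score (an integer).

AK@0: {A} ∩ {A} = {A} (intersection, +0)
YZ@0: {C} ∪ {T} = {C,T} (union, +1)
CYZ@0: {G} ∪ {C,T} = {C,G,T} (union, +1)
ACKYZ@0: {A} ∪ {C,G,T} = {A,C,G,T} (union, +1)
AK@1: {A} ∪ {T} = {A,T} (union, +1)
YZ@1: {A} ∪ {G} = {A,G} (union, +1)
CYZ@1: {T} ∪ {A,G} = {A,G,T} (union, +1)
ACKYZ@1: {A,T} ∩ {A,G,T} = {A,T} (intersection, +0)
AK@2: {G} ∩ {G} = {G} (intersection, +0)
YZ@2: {G} ∪ {T} = {G,T} (union, +1)
CYZ@2: {C} ∪ {G,T} = {C,G,T} (union, +1)
ACKYZ@2: {G} ∩ {C,G,T} = {G} (intersection, +0)
AK@3: {T} ∪ {A} = {A,T} (union, +1)
YZ@3: {T} ∪ {C} = {C,T} (union, +1)
CYZ@3: {A} ∪ {C,T} = {A,C,T} (union, +1)
ACKYZ@3: {A,T} ∩ {A,C,T} = {A,T} (intersection, +0)
per-site changes: [3, 3, 2, 3]; total = 11

11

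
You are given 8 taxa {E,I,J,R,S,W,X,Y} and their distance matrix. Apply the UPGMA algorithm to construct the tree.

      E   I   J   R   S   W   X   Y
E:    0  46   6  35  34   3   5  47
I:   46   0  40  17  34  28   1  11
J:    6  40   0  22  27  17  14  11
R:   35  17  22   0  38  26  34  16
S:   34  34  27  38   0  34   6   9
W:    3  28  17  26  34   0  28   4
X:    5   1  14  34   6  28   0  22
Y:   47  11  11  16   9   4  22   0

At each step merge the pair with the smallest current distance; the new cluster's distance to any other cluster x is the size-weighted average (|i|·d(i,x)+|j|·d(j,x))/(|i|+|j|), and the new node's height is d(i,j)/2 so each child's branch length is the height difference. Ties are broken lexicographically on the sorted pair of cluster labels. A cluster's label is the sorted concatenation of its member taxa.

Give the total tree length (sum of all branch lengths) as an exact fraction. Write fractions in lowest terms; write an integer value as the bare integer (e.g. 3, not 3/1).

1837/30

iteration 1: select I,X (d=1); attach at lengths (1/2, 1/2); label the merged cluster IX
  updated: d(E,IX)=51/2, d(IX,J)=27, d(IX,R)=51/2, d(IX,S)=20, d(IX,W)=28, d(IX,Y)=33/2
iteration 2: select E,W (d=3); attach at lengths (3/2, 3/2); label the merged cluster EW
  updated: d(EW,IX)=107/4, d(EW,J)=23/2, d(EW,R)=61/2, d(EW,S)=34, d(EW,Y)=51/2
iteration 3: select S,Y (d=9); attach at lengths (9/2, 9/2); label the merged cluster SY
  updated: d(EW,SY)=119/4, d(IX,SY)=73/4, d(J,SY)=19, d(R,SY)=27
iteration 4: select EW,J (d=23/2); attach at lengths (17/4, 23/4); label the merged cluster EJW
  updated: d(EJW,IX)=161/6, d(EJW,R)=83/3, d(EJW,SY)=157/6
iteration 5: select IX,SY (d=73/4); attach at lengths (69/8, 37/8); label the merged cluster ISXY
  updated: d(EJW,ISXY)=53/2, d(ISXY,R)=105/4
iteration 6: select ISXY,R (d=105/4); attach at lengths (4, 105/8); label the merged cluster IRSXY
  updated: d(EJW,IRSXY)=401/15
iteration 7: select EJW,IRSXY (d=401/15); attach at lengths (457/60, 29/120); label the merged cluster EIJRSWXY
final tree: (((E:3/2,W:3/2):17/4,J:23/4):457/60,(((I:1/2,X:1/2):69/8,(S:9/2,Y:9/2):37/8):4,R:105/8):29/120)
total length: 1837/30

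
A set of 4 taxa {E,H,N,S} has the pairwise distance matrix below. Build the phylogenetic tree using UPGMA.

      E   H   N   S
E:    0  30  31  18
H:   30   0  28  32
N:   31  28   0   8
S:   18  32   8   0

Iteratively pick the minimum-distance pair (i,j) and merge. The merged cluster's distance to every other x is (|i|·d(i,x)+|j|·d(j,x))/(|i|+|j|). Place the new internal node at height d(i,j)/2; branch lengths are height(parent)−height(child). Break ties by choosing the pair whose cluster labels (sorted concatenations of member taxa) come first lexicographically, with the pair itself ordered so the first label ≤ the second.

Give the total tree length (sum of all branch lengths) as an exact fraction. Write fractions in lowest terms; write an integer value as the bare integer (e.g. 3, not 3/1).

step 1: merge (N,S) at d=8; branch lengths N→4, S→4; new cluster NS
  updated: d(E,NS)=49/2, d(H,NS)=30
step 2: merge (E,NS) at d=49/2; branch lengths E→49/4, NS→33/4; new cluster ENS
  updated: d(ENS,H)=30
step 3: merge (ENS,H) at d=30; branch lengths ENS→11/4, H→15; new cluster EHNS
final tree: ((E:49/4,(N:4,S:4):33/4):11/4,H:15)
total length: 185/4

185/4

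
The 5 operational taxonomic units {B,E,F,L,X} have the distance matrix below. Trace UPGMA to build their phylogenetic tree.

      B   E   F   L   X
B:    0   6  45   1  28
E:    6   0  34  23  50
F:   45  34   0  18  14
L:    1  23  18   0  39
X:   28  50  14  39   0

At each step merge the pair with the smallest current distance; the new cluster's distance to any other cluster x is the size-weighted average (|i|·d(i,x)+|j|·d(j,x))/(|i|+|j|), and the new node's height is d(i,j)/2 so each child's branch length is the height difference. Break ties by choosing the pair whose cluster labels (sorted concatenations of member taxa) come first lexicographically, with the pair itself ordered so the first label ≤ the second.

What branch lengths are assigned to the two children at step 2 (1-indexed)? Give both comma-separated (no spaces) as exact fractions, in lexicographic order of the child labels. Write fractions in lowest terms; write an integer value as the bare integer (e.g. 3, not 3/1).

iteration 1: select B,L (d=1); attach at lengths (1/2, 1/2); label the merged cluster BL
  updated: d(BL,E)=29/2, d(BL,F)=63/2, d(BL,X)=67/2
iteration 2: select F,X (d=14); attach at lengths (7, 7); label the merged cluster FX
  updated: d(BL,FX)=65/2, d(E,FX)=42
iteration 3: select BL,E (d=29/2); attach at lengths (27/4, 29/4); label the merged cluster BEL
  updated: d(BEL,FX)=107/3
iteration 4: select BEL,FX (d=107/3); attach at lengths (127/12, 65/6); label the merged cluster BEFLX
final tree: (((B:1/2,L:1/2):27/4,E:29/4):127/12,(F:7,X:7):65/6)
total length: 605/12

7,7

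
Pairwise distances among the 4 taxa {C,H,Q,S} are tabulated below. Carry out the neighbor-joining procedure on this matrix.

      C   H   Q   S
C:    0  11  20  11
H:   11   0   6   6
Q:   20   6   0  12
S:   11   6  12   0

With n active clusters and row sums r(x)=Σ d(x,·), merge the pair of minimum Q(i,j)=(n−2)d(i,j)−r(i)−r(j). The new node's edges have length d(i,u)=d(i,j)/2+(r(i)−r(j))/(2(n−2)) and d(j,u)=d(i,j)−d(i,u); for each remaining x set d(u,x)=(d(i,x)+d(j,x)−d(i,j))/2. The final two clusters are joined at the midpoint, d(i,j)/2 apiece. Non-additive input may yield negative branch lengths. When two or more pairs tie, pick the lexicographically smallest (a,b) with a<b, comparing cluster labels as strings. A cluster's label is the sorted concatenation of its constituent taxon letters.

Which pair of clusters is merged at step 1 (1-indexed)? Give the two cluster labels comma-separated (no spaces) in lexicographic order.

C,S

iteration 1: select C,S (d=11, Q=-49); attach at lengths (35/4, 9/4); label the merged cluster CS
  updated: d(CS,H)=3, d(CS,Q)=21/2
iteration 2: select CS,H (d=3, Q=-39/2); attach at lengths (15/4, -3/4); label the merged cluster CHS
  updated: d(CHS,Q)=27/4
iteration 3: select CHS,Q (d=27/4); attach at lengths (27/8, 27/8); label the merged cluster CHQS
final tree: (((C:35/4,S:9/4):15/4,H:-3/4):27/8,Q:27/8)
total length: 83/4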